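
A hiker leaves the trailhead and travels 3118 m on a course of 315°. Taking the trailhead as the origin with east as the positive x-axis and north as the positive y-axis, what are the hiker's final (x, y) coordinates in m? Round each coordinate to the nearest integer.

(-2205, 2205)

Leg 1 (315°, 3118 m): east 3118 sin 315° = -2204.76, north 3118 cos 315° = 2204.76
Summing: -2204.76 m east, 2204.76 m north → (-2205, 2205).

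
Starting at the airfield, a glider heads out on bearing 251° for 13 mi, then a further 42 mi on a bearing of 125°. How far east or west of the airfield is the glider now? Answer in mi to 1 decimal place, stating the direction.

Leg 1 (251°, 13 mi): east 13 sin 251° = -12.29, north 13 cos 251° = -4.23
Leg 2 (125°, 42 mi): east 42 sin 125° = 34.40, north 42 cos 125° = -24.09
Net east component: 22.11 mi.

22.1 mi east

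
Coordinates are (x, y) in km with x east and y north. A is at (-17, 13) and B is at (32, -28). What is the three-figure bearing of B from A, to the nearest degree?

130°

Δeast = 32 − -17 = 49.00; Δnorth = -28 − 13 = -41.00.
Bearing = atan2(Δeast, Δnorth) mod 360° = 129.92° ≈ 130°.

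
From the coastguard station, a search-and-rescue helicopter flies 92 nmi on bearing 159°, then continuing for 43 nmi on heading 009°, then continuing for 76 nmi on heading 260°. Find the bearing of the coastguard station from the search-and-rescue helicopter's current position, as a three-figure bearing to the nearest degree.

032°

Leg 1 (159°, 92 nmi): east 92 sin 159° = 32.97, north 92 cos 159° = -85.89
Leg 2 (009°, 43 nmi): east 43 sin 9° = 6.73, north 43 cos 9° = 42.47
Leg 3 (260°, 76 nmi): east 76 sin 260° = -74.85, north 76 cos 260° = -13.20
Net displacement: -35.15 east, -56.62 north. Direction back to start is (35.15, 56.62): bearing = atan2(35.15, 56.62) mod 360° = 31.83° ≈ 032°.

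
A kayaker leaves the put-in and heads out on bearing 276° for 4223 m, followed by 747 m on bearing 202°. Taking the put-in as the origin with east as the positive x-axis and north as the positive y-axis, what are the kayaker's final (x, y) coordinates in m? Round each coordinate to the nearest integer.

(-4480, -251)

Leg 1 (276°, 4223 m): east 4223 sin 276° = -4199.87, north 4223 cos 276° = 441.42
Leg 2 (202°, 747 m): east 747 sin 202° = -279.83, north 747 cos 202° = -692.61
Summing: -4479.70 m east, -251.18 m north → (-4480, -251).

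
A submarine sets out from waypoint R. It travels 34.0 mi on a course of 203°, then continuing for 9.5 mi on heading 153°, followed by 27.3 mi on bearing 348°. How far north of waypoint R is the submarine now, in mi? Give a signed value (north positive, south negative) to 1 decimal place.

Leg 1 (203°, 34.0 mi): east 34.0 sin 203° = -13.28, north 34.0 cos 203° = -31.30
Leg 2 (153°, 9.5 mi): east 9.5 sin 153° = 4.31, north 9.5 cos 153° = -8.46
Leg 3 (348°, 27.3 mi): east 27.3 sin 348° = -5.68, north 27.3 cos 348° = 26.70
Net north component: -13.06 mi.

-13.1 mi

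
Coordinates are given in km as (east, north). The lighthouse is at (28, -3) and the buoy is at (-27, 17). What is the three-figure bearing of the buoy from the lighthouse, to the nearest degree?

290°

Δeast = -27 − 28 = -55.00; Δnorth = 17 − -3 = 20.00.
Bearing = atan2(Δeast, Δnorth) mod 360° = 289.98° ≈ 290°.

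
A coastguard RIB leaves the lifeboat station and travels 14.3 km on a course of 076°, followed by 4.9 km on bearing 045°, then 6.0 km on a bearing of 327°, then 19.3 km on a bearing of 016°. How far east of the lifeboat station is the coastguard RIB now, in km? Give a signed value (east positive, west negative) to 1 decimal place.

Leg 1 (076°, 14.3 km): east 14.3 sin 76° = 13.88, north 14.3 cos 76° = 3.46
Leg 2 (045°, 4.9 km): east 4.9 sin 45° = 3.46, north 4.9 cos 45° = 3.46
Leg 3 (327°, 6.0 km): east 6.0 sin 327° = -3.27, north 6.0 cos 327° = 5.03
Leg 4 (016°, 19.3 km): east 19.3 sin 16° = 5.32, north 19.3 cos 16° = 18.55
Net east component: 19.39 km.

19.4 km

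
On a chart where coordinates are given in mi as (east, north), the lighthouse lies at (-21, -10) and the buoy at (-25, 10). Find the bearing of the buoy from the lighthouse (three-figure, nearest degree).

Δeast = -25 − -21 = -4.00; Δnorth = 10 − -10 = 20.00.
Bearing = atan2(Δeast, Δnorth) mod 360° = 348.69° ≈ 349°.

349°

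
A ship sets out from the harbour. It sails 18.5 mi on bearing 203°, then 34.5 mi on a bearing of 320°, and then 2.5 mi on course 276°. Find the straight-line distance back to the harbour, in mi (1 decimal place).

Leg 1 (203°, 18.5 mi): east 18.5 sin 203° = -7.23, north 18.5 cos 203° = -17.03
Leg 2 (320°, 34.5 mi): east 34.5 sin 320° = -22.18, north 34.5 cos 320° = 26.43
Leg 3 (276°, 2.5 mi): east 2.5 sin 276° = -2.49, north 2.5 cos 276° = 0.26
Net: -31.89 east, 9.66 north. Distance = √((-31.89)² + (9.66)²) = 33.322 mi.

33.3 mi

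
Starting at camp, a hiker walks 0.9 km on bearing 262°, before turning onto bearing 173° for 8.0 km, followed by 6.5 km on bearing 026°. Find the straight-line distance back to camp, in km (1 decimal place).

Leg 1 (262°, 0.9 km): east 0.9 sin 262° = -0.89, north 0.9 cos 262° = -0.13
Leg 2 (173°, 8.0 km): east 8.0 sin 173° = 0.97, north 8.0 cos 173° = -7.94
Leg 3 (026°, 6.5 km): east 6.5 sin 26° = 2.85, north 6.5 cos 26° = 5.84
Net: 2.93 east, -2.22 north. Distance = √((2.93)² + (-2.22)²) = 3.681 km.

3.7 km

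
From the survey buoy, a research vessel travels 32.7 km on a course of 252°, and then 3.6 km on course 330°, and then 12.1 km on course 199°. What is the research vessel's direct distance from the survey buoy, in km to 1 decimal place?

Leg 1 (252°, 32.7 km): east 32.7 sin 252° = -31.10, north 32.7 cos 252° = -10.10
Leg 2 (330°, 3.6 km): east 3.6 sin 330° = -1.80, north 3.6 cos 330° = 3.12
Leg 3 (199°, 12.1 km): east 12.1 sin 199° = -3.94, north 12.1 cos 199° = -11.44
Net: -36.84 east, -18.43 north. Distance = √((-36.84)² + (-18.43)²) = 41.191 km.

41.2 km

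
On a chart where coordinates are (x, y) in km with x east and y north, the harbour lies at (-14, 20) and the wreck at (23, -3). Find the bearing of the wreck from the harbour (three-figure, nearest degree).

122°

Δeast = 23 − -14 = 37.00; Δnorth = -3 − 20 = -23.00.
Bearing = atan2(Δeast, Δnorth) mod 360° = 121.87° ≈ 122°.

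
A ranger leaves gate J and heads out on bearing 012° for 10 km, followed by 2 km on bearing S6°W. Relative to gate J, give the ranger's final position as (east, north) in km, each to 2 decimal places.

Leg 1 (012°, 10 km): east 10 sin 12° = 2.08, north 10 cos 12° = 9.78
Leg 2 (S6°W, 2 km): east 2 sin 186° = -0.21, north 2 cos 186° = -1.99
Summing: 1.87 km east, 7.79 km north → (1.87, 7.79).

(1.87, 7.79)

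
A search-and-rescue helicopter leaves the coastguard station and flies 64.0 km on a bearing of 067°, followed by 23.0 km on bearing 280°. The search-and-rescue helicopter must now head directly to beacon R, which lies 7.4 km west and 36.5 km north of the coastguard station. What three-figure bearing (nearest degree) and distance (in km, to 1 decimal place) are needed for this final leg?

280°, 44.3 km

Leg 1 (067°, 64.0 km): east 64.0 sin 67° = 58.91, north 64.0 cos 67° = 25.01
Leg 2 (280°, 23.0 km): east 23.0 sin 280° = -22.65, north 23.0 cos 280° = 3.99
Current position: (36.26, 29.00). Target: (-7.4, 36.5). Remaining: Δeast = -43.66, Δnorth = 7.50.
Bearing = atan2(-43.66, 7.50) mod 360° = 279.75°; distance = √((-43.66)² + (7.50)²) = 44.301 km.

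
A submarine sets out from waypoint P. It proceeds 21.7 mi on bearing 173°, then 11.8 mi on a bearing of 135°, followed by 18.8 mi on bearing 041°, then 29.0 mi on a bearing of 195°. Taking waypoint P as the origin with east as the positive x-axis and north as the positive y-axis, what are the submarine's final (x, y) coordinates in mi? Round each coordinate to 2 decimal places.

(15.82, -43.71)

Leg 1 (173°, 21.7 mi): east 21.7 sin 173° = 2.64, north 21.7 cos 173° = -21.54
Leg 2 (135°, 11.8 mi): east 11.8 sin 135° = 8.34, north 11.8 cos 135° = -8.34
Leg 3 (041°, 18.8 mi): east 18.8 sin 41° = 12.33, north 18.8 cos 41° = 14.19
Leg 4 (195°, 29.0 mi): east 29.0 sin 195° = -7.51, north 29.0 cos 195° = -28.01
Summing: 15.82 mi east, -43.71 mi north → (15.82, -43.71).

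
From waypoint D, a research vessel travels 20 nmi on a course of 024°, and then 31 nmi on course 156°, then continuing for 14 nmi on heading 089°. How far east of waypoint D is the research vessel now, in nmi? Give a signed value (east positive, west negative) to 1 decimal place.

Leg 1 (024°, 20 nmi): east 20 sin 24° = 8.13, north 20 cos 24° = 18.27
Leg 2 (156°, 31 nmi): east 31 sin 156° = 12.61, north 31 cos 156° = -28.32
Leg 3 (089°, 14 nmi): east 14 sin 89° = 14.00, north 14 cos 89° = 0.24
Net east component: 34.74 nmi.

34.7 nmi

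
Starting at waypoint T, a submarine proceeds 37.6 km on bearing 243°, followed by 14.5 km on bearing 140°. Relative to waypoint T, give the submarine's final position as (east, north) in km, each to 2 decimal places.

(-24.18, -28.18)

Leg 1 (243°, 37.6 km): east 37.6 sin 243° = -33.50, north 37.6 cos 243° = -17.07
Leg 2 (140°, 14.5 km): east 14.5 sin 140° = 9.32, north 14.5 cos 140° = -11.11
Summing: -24.18 km east, -28.18 km north → (-24.18, -28.18).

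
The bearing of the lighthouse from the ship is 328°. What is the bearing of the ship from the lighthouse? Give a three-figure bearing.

Back-bearing = 328° − 180° = 148°.

148°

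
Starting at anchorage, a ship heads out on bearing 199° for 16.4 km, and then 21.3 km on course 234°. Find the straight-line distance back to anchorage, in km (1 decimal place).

Leg 1 (199°, 16.4 km): east 16.4 sin 199° = -5.34, north 16.4 cos 199° = -15.51
Leg 2 (234°, 21.3 km): east 21.3 sin 234° = -17.23, north 21.3 cos 234° = -12.52
Net: -22.57 east, -28.03 north. Distance = √((-22.57)² + (-28.03)²) = 35.985 km.

36.0 km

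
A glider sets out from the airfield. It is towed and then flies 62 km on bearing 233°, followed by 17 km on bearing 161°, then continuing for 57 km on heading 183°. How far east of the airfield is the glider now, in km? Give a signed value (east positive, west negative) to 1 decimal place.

-47.0 km

Leg 1 (233°, 62 km): east 62 sin 233° = -49.52, north 62 cos 233° = -37.31
Leg 2 (161°, 17 km): east 17 sin 161° = 5.53, north 17 cos 161° = -16.07
Leg 3 (183°, 57 km): east 57 sin 183° = -2.98, north 57 cos 183° = -56.92
Net east component: -46.96 km.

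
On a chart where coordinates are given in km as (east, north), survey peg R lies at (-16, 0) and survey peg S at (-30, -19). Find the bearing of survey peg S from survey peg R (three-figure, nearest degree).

216°

Δeast = -30 − -16 = -14.00; Δnorth = -19 − 0 = -19.00.
Bearing = atan2(Δeast, Δnorth) mod 360° = 216.38° ≈ 216°.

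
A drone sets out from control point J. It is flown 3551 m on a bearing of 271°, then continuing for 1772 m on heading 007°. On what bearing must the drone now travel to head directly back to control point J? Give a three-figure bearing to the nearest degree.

119°

Leg 1 (271°, 3551 m): east 3551 sin 271° = -3550.46, north 3551 cos 271° = 61.97
Leg 2 (007°, 1772 m): east 1772 sin 7° = 215.95, north 1772 cos 7° = 1758.79
Net displacement: -3334.51 east, 1820.77 north. Direction back to start is (3334.51, -1820.77): bearing = atan2(3334.51, -1820.77) mod 360° = 118.64° ≈ 119°.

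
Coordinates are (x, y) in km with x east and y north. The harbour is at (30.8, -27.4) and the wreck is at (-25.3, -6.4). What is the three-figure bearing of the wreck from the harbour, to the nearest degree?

Δeast = -25.3 − 30.8 = -56.10; Δnorth = -6.4 − -27.4 = 21.00.
Bearing = atan2(Δeast, Δnorth) mod 360° = 290.52° ≈ 291°.

291°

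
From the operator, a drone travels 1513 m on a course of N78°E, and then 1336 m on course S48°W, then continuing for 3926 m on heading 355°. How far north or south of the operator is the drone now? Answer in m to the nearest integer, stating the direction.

3332 m north

Leg 1 (N78°E, 1513 m): east 1513 sin 78° = 1479.94, north 1513 cos 78° = 314.57
Leg 2 (S48°W, 1336 m): east 1336 sin 228° = -992.84, north 1336 cos 228° = -893.96
Leg 3 (355°, 3926 m): east 3926 sin 355° = -342.17, north 3926 cos 355° = 3911.06
Net north component: 3331.67 m.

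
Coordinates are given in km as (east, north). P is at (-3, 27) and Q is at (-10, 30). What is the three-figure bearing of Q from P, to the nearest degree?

Δeast = -10 − -3 = -7.00; Δnorth = 30 − 27 = 3.00.
Bearing = atan2(Δeast, Δnorth) mod 360° = 293.20° ≈ 293°.

293°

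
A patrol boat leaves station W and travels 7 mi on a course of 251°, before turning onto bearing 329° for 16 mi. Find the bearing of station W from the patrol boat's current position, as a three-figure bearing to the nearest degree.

Leg 1 (251°, 7 mi): east 7 sin 251° = -6.62, north 7 cos 251° = -2.28
Leg 2 (329°, 16 mi): east 16 sin 329° = -8.24, north 16 cos 329° = 13.71
Net displacement: -14.86 east, 11.44 north. Direction back to start is (14.86, -11.44): bearing = atan2(14.86, -11.44) mod 360° = 127.58° ≈ 128°.

128°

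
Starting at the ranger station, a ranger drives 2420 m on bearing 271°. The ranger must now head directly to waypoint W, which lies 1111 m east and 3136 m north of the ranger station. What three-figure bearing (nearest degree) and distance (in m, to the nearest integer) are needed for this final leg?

049°, 4694 m

Leg 1 (271°, 2420 m): east 2420 sin 271° = -2419.63, north 2420 cos 271° = 42.23
Current position: (-2419.63, 42.23). Target: (1111, 3136). Remaining: Δeast = 3530.63, Δnorth = 3093.77.
Bearing = atan2(3530.63, 3093.77) mod 360° = 48.77°; distance = √((3530.63)² + (3093.77)²) = 4694.331 m.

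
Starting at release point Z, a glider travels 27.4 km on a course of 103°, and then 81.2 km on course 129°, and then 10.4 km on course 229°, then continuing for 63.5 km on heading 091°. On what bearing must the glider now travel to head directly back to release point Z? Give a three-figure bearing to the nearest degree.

294°

Leg 1 (103°, 27.4 km): east 27.4 sin 103° = 26.70, north 27.4 cos 103° = -6.16
Leg 2 (129°, 81.2 km): east 81.2 sin 129° = 63.10, north 81.2 cos 129° = -51.10
Leg 3 (229°, 10.4 km): east 10.4 sin 229° = -7.85, north 10.4 cos 229° = -6.82
Leg 4 (091°, 63.5 km): east 63.5 sin 91° = 63.49, north 63.5 cos 91° = -1.11
Net displacement: 145.44 east, -65.20 north. Direction back to start is (-145.44, 65.20): bearing = atan2(-145.44, 65.20) mod 360° = 294.14° ≈ 294°.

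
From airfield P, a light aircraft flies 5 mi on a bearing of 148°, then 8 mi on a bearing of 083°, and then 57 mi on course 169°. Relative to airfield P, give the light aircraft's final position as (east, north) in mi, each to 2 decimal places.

Leg 1 (148°, 5 mi): east 5 sin 148° = 2.65, north 5 cos 148° = -4.24
Leg 2 (083°, 8 mi): east 8 sin 83° = 7.94, north 8 cos 83° = 0.97
Leg 3 (169°, 57 mi): east 57 sin 169° = 10.88, north 57 cos 169° = -55.95
Summing: 21.47 mi east, -59.22 mi north → (21.47, -59.22).

(21.47, -59.22)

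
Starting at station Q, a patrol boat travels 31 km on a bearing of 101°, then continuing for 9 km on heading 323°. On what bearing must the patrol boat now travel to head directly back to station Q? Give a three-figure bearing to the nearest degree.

267°

Leg 1 (101°, 31 km): east 31 sin 101° = 30.43, north 31 cos 101° = -5.92
Leg 2 (323°, 9 km): east 9 sin 323° = -5.42, north 9 cos 323° = 7.19
Net displacement: 25.01 east, 1.27 north. Direction back to start is (-25.01, -1.27): bearing = atan2(-25.01, -1.27) mod 360° = 267.09° ≈ 267°.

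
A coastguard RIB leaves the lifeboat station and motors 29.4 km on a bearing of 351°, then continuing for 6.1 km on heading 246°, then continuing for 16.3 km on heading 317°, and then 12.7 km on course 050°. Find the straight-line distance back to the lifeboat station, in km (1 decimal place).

48.1 km

Leg 1 (351°, 29.4 km): east 29.4 sin 351° = -4.60, north 29.4 cos 351° = 29.04
Leg 2 (246°, 6.1 km): east 6.1 sin 246° = -5.57, north 6.1 cos 246° = -2.48
Leg 3 (317°, 16.3 km): east 16.3 sin 317° = -11.12, north 16.3 cos 317° = 11.92
Leg 4 (050°, 12.7 km): east 12.7 sin 50° = 9.73, north 12.7 cos 50° = 8.16
Net: -11.56 east, 46.64 north. Distance = √((-11.56)² + (46.64)²) = 48.053 km.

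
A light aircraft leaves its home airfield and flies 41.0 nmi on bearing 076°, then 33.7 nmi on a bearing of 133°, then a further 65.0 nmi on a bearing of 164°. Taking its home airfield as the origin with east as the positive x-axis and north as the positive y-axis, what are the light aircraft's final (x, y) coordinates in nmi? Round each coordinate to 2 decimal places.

(82.35, -75.55)

Leg 1 (076°, 41.0 nmi): east 41.0 sin 76° = 39.78, north 41.0 cos 76° = 9.92
Leg 2 (133°, 33.7 nmi): east 33.7 sin 133° = 24.65, north 33.7 cos 133° = -22.98
Leg 3 (164°, 65.0 nmi): east 65.0 sin 164° = 17.92, north 65.0 cos 164° = -62.48
Summing: 82.35 nmi east, -75.55 nmi north → (82.35, -75.55).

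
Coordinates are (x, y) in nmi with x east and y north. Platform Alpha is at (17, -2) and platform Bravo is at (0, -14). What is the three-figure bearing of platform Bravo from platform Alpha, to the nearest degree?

Δeast = 0 − 17 = -17.00; Δnorth = -14 − -2 = -12.00.
Bearing = atan2(Δeast, Δnorth) mod 360° = 234.78° ≈ 235°.

235°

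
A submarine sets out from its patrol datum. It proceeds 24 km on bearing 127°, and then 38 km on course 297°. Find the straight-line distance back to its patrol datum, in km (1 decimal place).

Leg 1 (127°, 24 km): east 24 sin 127° = 19.17, north 24 cos 127° = -14.44
Leg 2 (297°, 38 km): east 38 sin 297° = -33.86, north 38 cos 297° = 17.25
Net: -14.69 east, 2.81 north. Distance = √((-14.69)² + (2.81)²) = 14.957 km.

15.0 km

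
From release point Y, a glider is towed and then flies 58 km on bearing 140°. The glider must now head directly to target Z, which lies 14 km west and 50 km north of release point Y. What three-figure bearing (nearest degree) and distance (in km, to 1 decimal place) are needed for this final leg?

331°, 107.5 km

Leg 1 (140°, 58 km): east 58 sin 140° = 37.28, north 58 cos 140° = -44.43
Current position: (37.28, -44.43). Target: (-14, 50). Remaining: Δeast = -51.28, Δnorth = 94.43.
Bearing = atan2(-51.28, 94.43) mod 360° = 331.50°; distance = √((-51.28)² + (94.43)²) = 107.457 km.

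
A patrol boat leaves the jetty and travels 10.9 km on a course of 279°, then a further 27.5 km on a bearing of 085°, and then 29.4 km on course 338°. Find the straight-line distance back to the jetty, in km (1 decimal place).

Leg 1 (279°, 10.9 km): east 10.9 sin 279° = -10.77, north 10.9 cos 279° = 1.71
Leg 2 (085°, 27.5 km): east 27.5 sin 85° = 27.40, north 27.5 cos 85° = 2.40
Leg 3 (338°, 29.4 km): east 29.4 sin 338° = -11.01, north 29.4 cos 338° = 27.26
Net: 5.62 east, 31.36 north. Distance = √((5.62)² + (31.36)²) = 31.860 km.

31.9 km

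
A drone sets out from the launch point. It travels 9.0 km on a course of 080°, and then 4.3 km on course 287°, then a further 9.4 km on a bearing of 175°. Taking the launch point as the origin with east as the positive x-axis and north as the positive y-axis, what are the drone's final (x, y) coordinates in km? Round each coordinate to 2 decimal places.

(5.57, -6.54)

Leg 1 (080°, 9.0 km): east 9.0 sin 80° = 8.86, north 9.0 cos 80° = 1.56
Leg 2 (287°, 4.3 km): east 4.3 sin 287° = -4.11, north 4.3 cos 287° = 1.26
Leg 3 (175°, 9.4 km): east 9.4 sin 175° = 0.82, north 9.4 cos 175° = -9.36
Summing: 5.57 km east, -6.54 km north → (5.57, -6.54).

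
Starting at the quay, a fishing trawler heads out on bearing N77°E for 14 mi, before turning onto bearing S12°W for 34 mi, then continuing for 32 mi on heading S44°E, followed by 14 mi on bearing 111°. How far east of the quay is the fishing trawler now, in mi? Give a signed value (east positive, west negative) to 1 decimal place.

41.9 mi

Leg 1 (N77°E, 14 mi): east 14 sin 77° = 13.64, north 14 cos 77° = 3.15
Leg 2 (S12°W, 34 mi): east 34 sin 192° = -7.07, north 34 cos 192° = -33.26
Leg 3 (S44°E, 32 mi): east 32 sin 136° = 22.23, north 32 cos 136° = -23.02
Leg 4 (111°, 14 mi): east 14 sin 111° = 13.07, north 14 cos 111° = -5.02
Net east component: 41.87 mi.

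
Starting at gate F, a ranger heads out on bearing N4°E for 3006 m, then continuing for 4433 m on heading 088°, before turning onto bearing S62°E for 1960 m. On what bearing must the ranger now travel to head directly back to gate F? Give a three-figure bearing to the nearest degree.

Leg 1 (N4°E, 3006 m): east 3006 sin 4° = 209.69, north 3006 cos 4° = 2998.68
Leg 2 (088°, 4433 m): east 4433 sin 88° = 4430.30, north 4433 cos 88° = 154.71
Leg 3 (S62°E, 1960 m): east 1960 sin 118° = 1730.58, north 1960 cos 118° = -920.16
Net displacement: 6370.56 east, 2233.22 north. Direction back to start is (-6370.56, -2233.22): bearing = atan2(-6370.56, -2233.22) mod 360° = 250.68° ≈ 251°.

251°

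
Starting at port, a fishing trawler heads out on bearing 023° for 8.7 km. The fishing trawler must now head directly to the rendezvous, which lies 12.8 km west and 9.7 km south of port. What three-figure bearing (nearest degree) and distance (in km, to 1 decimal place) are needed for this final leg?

222°, 24.0 km

Leg 1 (023°, 8.7 km): east 8.7 sin 23° = 3.40, north 8.7 cos 23° = 8.01
Current position: (3.40, 8.01). Target: (-12.8, -9.7). Remaining: Δeast = -16.20, Δnorth = -17.71.
Bearing = atan2(-16.20, -17.71) mod 360° = 222.45°; distance = √((-16.20)² + (-17.71)²) = 24.000 km.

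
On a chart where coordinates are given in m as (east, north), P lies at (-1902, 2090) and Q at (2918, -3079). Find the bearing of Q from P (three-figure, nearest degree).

Δeast = 2918 − -1902 = 4820.00; Δnorth = -3079 − 2090 = -5169.00.
Bearing = atan2(Δeast, Δnorth) mod 360° = 137.00° ≈ 137°.

137°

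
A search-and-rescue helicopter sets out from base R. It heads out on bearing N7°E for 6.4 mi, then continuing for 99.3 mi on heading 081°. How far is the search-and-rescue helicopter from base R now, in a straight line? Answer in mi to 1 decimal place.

Leg 1 (N7°E, 6.4 mi): east 6.4 sin 7° = 0.78, north 6.4 cos 7° = 6.35
Leg 2 (081°, 99.3 mi): east 99.3 sin 81° = 98.08, north 99.3 cos 81° = 15.53
Net: 98.86 east, 21.89 north. Distance = √((98.86)² + (21.89)²) = 101.251 mi.

101.3 mi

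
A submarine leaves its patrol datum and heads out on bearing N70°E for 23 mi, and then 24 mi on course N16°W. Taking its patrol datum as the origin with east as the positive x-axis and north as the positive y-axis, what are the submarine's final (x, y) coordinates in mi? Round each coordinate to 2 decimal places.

(15.00, 30.94)

Leg 1 (N70°E, 23 mi): east 23 sin 70° = 21.61, north 23 cos 70° = 7.87
Leg 2 (N16°W, 24 mi): east 24 sin 344° = -6.62, north 24 cos 344° = 23.07
Summing: 15.00 mi east, 30.94 mi north → (15.00, 30.94).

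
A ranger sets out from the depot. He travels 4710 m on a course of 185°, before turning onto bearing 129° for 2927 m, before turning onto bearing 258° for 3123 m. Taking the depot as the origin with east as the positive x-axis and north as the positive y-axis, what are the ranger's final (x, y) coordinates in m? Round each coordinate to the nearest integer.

(-1191, -7183)

Leg 1 (185°, 4710 m): east 4710 sin 185° = -410.50, north 4710 cos 185° = -4692.08
Leg 2 (129°, 2927 m): east 2927 sin 129° = 2274.71, north 2927 cos 129° = -1842.02
Leg 3 (258°, 3123 m): east 3123 sin 258° = -3054.75, north 3123 cos 258° = -649.31
Summing: -1190.55 m east, -7183.41 m north → (-1191, -7183).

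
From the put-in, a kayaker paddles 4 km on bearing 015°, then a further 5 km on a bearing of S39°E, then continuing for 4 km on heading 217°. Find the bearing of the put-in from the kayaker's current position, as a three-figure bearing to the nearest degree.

331°

Leg 1 (015°, 4 km): east 4 sin 15° = 1.04, north 4 cos 15° = 3.86
Leg 2 (S39°E, 5 km): east 5 sin 141° = 3.15, north 5 cos 141° = -3.89
Leg 3 (217°, 4 km): east 4 sin 217° = -2.41, north 4 cos 217° = -3.19
Net displacement: 1.77 east, -3.22 north. Direction back to start is (-1.77, 3.22): bearing = atan2(-1.77, 3.22) mod 360° = 331.11° ≈ 331°.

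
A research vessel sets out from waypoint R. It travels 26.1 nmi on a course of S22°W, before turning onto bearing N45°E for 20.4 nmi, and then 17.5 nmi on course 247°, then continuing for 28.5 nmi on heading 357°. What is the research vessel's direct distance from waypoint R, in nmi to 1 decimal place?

17.6 nmi

Leg 1 (S22°W, 26.1 nmi): east 26.1 sin 202° = -9.78, north 26.1 cos 202° = -24.20
Leg 2 (N45°E, 20.4 nmi): east 20.4 sin 45° = 14.42, north 20.4 cos 45° = 14.42
Leg 3 (247°, 17.5 nmi): east 17.5 sin 247° = -16.11, north 17.5 cos 247° = -6.84
Leg 4 (357°, 28.5 nmi): east 28.5 sin 357° = -1.49, north 28.5 cos 357° = 28.46
Net: -12.95 east, 11.85 north. Distance = √((-12.95)² + (11.85)²) = 17.555 nmi.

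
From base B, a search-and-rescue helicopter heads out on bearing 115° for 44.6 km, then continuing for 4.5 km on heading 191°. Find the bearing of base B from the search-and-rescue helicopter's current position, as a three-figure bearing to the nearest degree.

Leg 1 (115°, 44.6 km): east 44.6 sin 115° = 40.42, north 44.6 cos 115° = -18.85
Leg 2 (191°, 4.5 km): east 4.5 sin 191° = -0.86, north 4.5 cos 191° = -4.42
Net displacement: 39.56 east, -23.27 north. Direction back to start is (-39.56, 23.27): bearing = atan2(-39.56, 23.27) mod 360° = 300.46° ≈ 300°.

300°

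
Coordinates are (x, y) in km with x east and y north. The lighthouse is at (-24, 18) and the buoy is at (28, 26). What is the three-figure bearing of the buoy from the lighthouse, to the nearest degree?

Δeast = 28 − -24 = 52.00; Δnorth = 26 − 18 = 8.00.
Bearing = atan2(Δeast, Δnorth) mod 360° = 81.25° ≈ 081°.

081°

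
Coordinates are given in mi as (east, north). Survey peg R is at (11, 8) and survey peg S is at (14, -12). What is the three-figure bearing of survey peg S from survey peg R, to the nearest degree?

171°

Δeast = 14 − 11 = 3.00; Δnorth = -12 − 8 = -20.00.
Bearing = atan2(Δeast, Δnorth) mod 360° = 171.47° ≈ 171°.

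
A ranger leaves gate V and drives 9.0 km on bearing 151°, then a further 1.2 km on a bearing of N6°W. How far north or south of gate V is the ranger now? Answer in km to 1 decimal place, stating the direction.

Leg 1 (151°, 9.0 km): east 9.0 sin 151° = 4.36, north 9.0 cos 151° = -7.87
Leg 2 (N6°W, 1.2 km): east 1.2 sin 354° = -0.13, north 1.2 cos 354° = 1.19
Net north component: -6.68 km.

6.7 km south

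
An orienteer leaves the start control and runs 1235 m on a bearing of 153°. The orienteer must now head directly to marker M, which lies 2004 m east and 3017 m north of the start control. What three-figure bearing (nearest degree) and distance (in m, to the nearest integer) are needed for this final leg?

019°, 4363 m

Leg 1 (153°, 1235 m): east 1235 sin 153° = 560.68, north 1235 cos 153° = -1100.39
Current position: (560.68, -1100.39). Target: (2004, 3017). Remaining: Δeast = 1443.32, Δnorth = 4117.39.
Bearing = atan2(1443.32, 4117.39) mod 360° = 19.32°; distance = √((1443.32)² + (4117.39)²) = 4363.038 m.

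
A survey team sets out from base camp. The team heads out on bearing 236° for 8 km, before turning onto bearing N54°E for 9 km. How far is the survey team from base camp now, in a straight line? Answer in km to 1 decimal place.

Leg 1 (236°, 8 km): east 8 sin 236° = -6.63, north 8 cos 236° = -4.47
Leg 2 (N54°E, 9 km): east 9 sin 54° = 7.28, north 9 cos 54° = 5.29
Net: 0.65 east, 0.82 north. Distance = √((0.65)² + (0.82)²) = 1.043 km.

1.0 km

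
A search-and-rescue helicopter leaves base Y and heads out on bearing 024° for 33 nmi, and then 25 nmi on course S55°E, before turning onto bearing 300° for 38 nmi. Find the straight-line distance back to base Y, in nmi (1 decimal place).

34.8 nmi

Leg 1 (024°, 33 nmi): east 33 sin 24° = 13.42, north 33 cos 24° = 30.15
Leg 2 (S55°E, 25 nmi): east 25 sin 125° = 20.48, north 25 cos 125° = -14.34
Leg 3 (300°, 38 nmi): east 38 sin 300° = -32.91, north 38 cos 300° = 19.00
Net: 0.99 east, 34.81 north. Distance = √((0.99)² + (34.81)²) = 34.822 nmi.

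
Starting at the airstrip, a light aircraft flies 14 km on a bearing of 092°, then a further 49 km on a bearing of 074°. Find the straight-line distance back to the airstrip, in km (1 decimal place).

62.5 km

Leg 1 (092°, 14 km): east 14 sin 92° = 13.99, north 14 cos 92° = -0.49
Leg 2 (074°, 49 km): east 49 sin 74° = 47.10, north 49 cos 74° = 13.51
Net: 61.09 east, 13.02 north. Distance = √((61.09)² + (13.02)²) = 62.465 km.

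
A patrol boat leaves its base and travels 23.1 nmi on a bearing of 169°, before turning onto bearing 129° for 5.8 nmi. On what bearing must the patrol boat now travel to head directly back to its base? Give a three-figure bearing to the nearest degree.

341°

Leg 1 (169°, 23.1 nmi): east 23.1 sin 169° = 4.41, north 23.1 cos 169° = -22.68
Leg 2 (129°, 5.8 nmi): east 5.8 sin 129° = 4.51, north 5.8 cos 129° = -3.65
Net displacement: 8.92 east, -26.33 north. Direction back to start is (-8.92, 26.33): bearing = atan2(-8.92, 26.33) mod 360° = 341.29° ≈ 341°.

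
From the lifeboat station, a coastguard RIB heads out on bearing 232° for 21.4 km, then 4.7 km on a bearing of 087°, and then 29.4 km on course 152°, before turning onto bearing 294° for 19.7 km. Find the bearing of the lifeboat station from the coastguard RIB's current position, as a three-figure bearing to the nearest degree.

Leg 1 (232°, 21.4 km): east 21.4 sin 232° = -16.86, north 21.4 cos 232° = -13.18
Leg 2 (087°, 4.7 km): east 4.7 sin 87° = 4.69, north 4.7 cos 87° = 0.25
Leg 3 (152°, 29.4 km): east 29.4 sin 152° = 13.80, north 29.4 cos 152° = -25.96
Leg 4 (294°, 19.7 km): east 19.7 sin 294° = -18.00, north 19.7 cos 294° = 8.01
Net displacement: -16.36 east, -30.88 north. Direction back to start is (16.36, 30.88): bearing = atan2(16.36, 30.88) mod 360° = 27.92° ≈ 028°.

028°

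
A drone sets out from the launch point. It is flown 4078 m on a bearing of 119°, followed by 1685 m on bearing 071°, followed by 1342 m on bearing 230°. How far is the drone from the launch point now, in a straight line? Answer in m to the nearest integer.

4725 m

Leg 1 (119°, 4078 m): east 4078 sin 119° = 3566.70, north 4078 cos 119° = -1977.05
Leg 2 (071°, 1685 m): east 1685 sin 71° = 1593.20, north 1685 cos 71° = 548.58
Leg 3 (230°, 1342 m): east 1342 sin 230° = -1028.03, north 1342 cos 230° = -862.62
Net: 4131.87 east, -2291.09 north. Distance = √((4131.87)² + (-2291.09)²) = 4724.555 m.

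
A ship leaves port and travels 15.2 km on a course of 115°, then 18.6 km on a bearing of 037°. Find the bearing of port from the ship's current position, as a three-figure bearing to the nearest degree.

Leg 1 (115°, 15.2 km): east 15.2 sin 115° = 13.78, north 15.2 cos 115° = -6.42
Leg 2 (037°, 18.6 km): east 18.6 sin 37° = 11.19, north 18.6 cos 37° = 14.85
Net displacement: 24.97 east, 8.43 north. Direction back to start is (-24.97, -8.43): bearing = atan2(-24.97, -8.43) mod 360° = 251.34° ≈ 251°.

251°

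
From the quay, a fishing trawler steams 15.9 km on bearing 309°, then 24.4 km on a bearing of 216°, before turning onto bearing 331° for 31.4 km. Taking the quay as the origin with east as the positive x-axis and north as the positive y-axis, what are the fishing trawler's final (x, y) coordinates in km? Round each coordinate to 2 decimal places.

Leg 1 (309°, 15.9 km): east 15.9 sin 309° = -12.36, north 15.9 cos 309° = 10.01
Leg 2 (216°, 24.4 km): east 24.4 sin 216° = -14.34, north 24.4 cos 216° = -19.74
Leg 3 (331°, 31.4 km): east 31.4 sin 331° = -15.22, north 31.4 cos 331° = 27.46
Summing: -41.92 km east, 17.73 km north → (-41.92, 17.73).

(-41.92, 17.73)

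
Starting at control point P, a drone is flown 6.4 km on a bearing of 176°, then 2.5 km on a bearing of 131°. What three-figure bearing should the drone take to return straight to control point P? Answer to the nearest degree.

Leg 1 (176°, 6.4 km): east 6.4 sin 176° = 0.45, north 6.4 cos 176° = -6.38
Leg 2 (131°, 2.5 km): east 2.5 sin 131° = 1.89, north 2.5 cos 131° = -1.64
Net displacement: 2.33 east, -8.02 north. Direction back to start is (-2.33, 8.02): bearing = atan2(-2.33, 8.02) mod 360° = 343.79° ≈ 344°.

344°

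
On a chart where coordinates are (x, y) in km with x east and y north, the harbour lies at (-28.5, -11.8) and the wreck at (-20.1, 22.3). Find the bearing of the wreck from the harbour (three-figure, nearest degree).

Δeast = -20.1 − -28.5 = 8.40; Δnorth = 22.3 − -11.8 = 34.10.
Bearing = atan2(Δeast, Δnorth) mod 360° = 13.84° ≈ 014°.

014°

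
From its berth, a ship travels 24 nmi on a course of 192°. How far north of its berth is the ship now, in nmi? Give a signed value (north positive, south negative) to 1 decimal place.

-23.5 nmi

Leg 1 (192°, 24 nmi): east 24 sin 192° = -4.99, north 24 cos 192° = -23.48
Net north component: -23.48 nmi.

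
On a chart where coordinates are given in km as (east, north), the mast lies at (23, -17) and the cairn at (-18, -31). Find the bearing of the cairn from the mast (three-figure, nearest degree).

251°

Δeast = -18 − 23 = -41.00; Δnorth = -31 − -17 = -14.00.
Bearing = atan2(Δeast, Δnorth) mod 360° = 251.15° ≈ 251°.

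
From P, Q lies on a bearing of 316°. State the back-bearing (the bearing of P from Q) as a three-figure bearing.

Back-bearing = 316° − 180° = 136°.

136°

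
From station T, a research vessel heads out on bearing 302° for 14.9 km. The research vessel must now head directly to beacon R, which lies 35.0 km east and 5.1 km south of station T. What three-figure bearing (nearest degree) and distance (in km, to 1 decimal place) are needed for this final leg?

Leg 1 (302°, 14.9 km): east 14.9 sin 302° = -12.64, north 14.9 cos 302° = 7.90
Current position: (-12.64, 7.90). Target: (35.0, -5.1). Remaining: Δeast = 47.64, Δnorth = -13.00.
Bearing = atan2(47.64, -13.00) mod 360° = 105.26°; distance = √((47.64)² + (-13.00)²) = 49.377 km.

105°, 49.4 km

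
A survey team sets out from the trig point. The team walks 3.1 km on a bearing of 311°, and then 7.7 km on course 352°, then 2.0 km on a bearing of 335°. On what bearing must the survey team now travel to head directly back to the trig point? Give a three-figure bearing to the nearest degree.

160°

Leg 1 (311°, 3.1 km): east 3.1 sin 311° = -2.34, north 3.1 cos 311° = 2.03
Leg 2 (352°, 7.7 km): east 7.7 sin 352° = -1.07, north 7.7 cos 352° = 7.63
Leg 3 (335°, 2.0 km): east 2.0 sin 335° = -0.85, north 2.0 cos 335° = 1.81
Net displacement: -4.26 east, 11.47 north. Direction back to start is (4.26, -11.47): bearing = atan2(4.26, -11.47) mod 360° = 159.64° ≈ 160°.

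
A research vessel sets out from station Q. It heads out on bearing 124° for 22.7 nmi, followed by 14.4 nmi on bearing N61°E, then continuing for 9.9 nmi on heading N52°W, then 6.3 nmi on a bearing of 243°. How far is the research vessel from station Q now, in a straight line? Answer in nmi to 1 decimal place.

18.2 nmi

Leg 1 (124°, 22.7 nmi): east 22.7 sin 124° = 18.82, north 22.7 cos 124° = -12.69
Leg 2 (N61°E, 14.4 nmi): east 14.4 sin 61° = 12.59, north 14.4 cos 61° = 6.98
Leg 3 (N52°W, 9.9 nmi): east 9.9 sin 308° = -7.80, north 9.9 cos 308° = 6.10
Leg 4 (243°, 6.3 nmi): east 6.3 sin 243° = -5.61, north 6.3 cos 243° = -2.86
Net: 18.00 east, -2.48 north. Distance = √((18.00)² + (-2.48)²) = 18.169 nmi.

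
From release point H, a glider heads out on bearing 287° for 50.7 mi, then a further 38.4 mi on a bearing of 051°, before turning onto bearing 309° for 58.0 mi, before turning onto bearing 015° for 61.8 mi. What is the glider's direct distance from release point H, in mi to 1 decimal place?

143.4 mi

Leg 1 (287°, 50.7 mi): east 50.7 sin 287° = -48.48, north 50.7 cos 287° = 14.82
Leg 2 (051°, 38.4 mi): east 38.4 sin 51° = 29.84, north 38.4 cos 51° = 24.17
Leg 3 (309°, 58.0 mi): east 58.0 sin 309° = -45.07, north 58.0 cos 309° = 36.50
Leg 4 (015°, 61.8 mi): east 61.8 sin 15° = 16.00, north 61.8 cos 15° = 59.69
Net: -47.72 east, 135.18 north. Distance = √((-47.72)² + (135.18)²) = 143.360 mi.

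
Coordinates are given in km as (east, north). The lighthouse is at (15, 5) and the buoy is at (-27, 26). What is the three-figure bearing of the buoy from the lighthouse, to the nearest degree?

297°

Δeast = -27 − 15 = -42.00; Δnorth = 26 − 5 = 21.00.
Bearing = atan2(Δeast, Δnorth) mod 360° = 296.57° ≈ 297°.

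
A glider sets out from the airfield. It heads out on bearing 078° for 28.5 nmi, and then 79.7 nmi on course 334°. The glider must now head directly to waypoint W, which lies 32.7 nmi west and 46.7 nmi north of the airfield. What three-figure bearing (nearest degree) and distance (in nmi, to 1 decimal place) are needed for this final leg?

220°, 40.1 nmi

Leg 1 (078°, 28.5 nmi): east 28.5 sin 78° = 27.88, north 28.5 cos 78° = 5.93
Leg 2 (334°, 79.7 nmi): east 79.7 sin 334° = -34.94, north 79.7 cos 334° = 71.63
Current position: (-7.06, 77.56). Target: (-32.7, 46.7). Remaining: Δeast = -25.64, Δnorth = -30.86.
Bearing = atan2(-25.64, -30.86) mod 360° = 219.72°; distance = √((-25.64)² + (-30.86)²) = 40.121 nmi.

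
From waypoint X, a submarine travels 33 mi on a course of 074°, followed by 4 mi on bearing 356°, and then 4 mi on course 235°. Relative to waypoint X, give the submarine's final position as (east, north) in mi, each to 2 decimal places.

Leg 1 (074°, 33 mi): east 33 sin 74° = 31.72, north 33 cos 74° = 9.10
Leg 2 (356°, 4 mi): east 4 sin 356° = -0.28, north 4 cos 356° = 3.99
Leg 3 (235°, 4 mi): east 4 sin 235° = -3.28, north 4 cos 235° = -2.29
Summing: 28.17 mi east, 10.79 mi north → (28.17, 10.79).

(28.17, 10.79)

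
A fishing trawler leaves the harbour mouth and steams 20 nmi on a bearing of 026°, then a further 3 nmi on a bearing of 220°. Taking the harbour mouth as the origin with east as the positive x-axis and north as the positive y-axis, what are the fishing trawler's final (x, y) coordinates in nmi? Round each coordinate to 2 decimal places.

Leg 1 (026°, 20 nmi): east 20 sin 26° = 8.77, north 20 cos 26° = 17.98
Leg 2 (220°, 3 nmi): east 3 sin 220° = -1.93, north 3 cos 220° = -2.30
Summing: 6.84 nmi east, 15.68 nmi north → (6.84, 15.68).

(6.84, 15.68)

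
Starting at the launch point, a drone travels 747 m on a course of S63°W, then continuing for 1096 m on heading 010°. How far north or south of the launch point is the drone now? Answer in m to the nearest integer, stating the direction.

740 m north

Leg 1 (S63°W, 747 m): east 747 sin 243° = -665.58, north 747 cos 243° = -339.13
Leg 2 (010°, 1096 m): east 1096 sin 10° = 190.32, north 1096 cos 10° = 1079.35
Net north component: 740.22 m.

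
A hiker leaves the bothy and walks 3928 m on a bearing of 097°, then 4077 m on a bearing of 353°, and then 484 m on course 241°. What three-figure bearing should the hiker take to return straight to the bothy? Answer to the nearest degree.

222°

Leg 1 (097°, 3928 m): east 3928 sin 97° = 3898.72, north 3928 cos 97° = -478.70
Leg 2 (353°, 4077 m): east 4077 sin 353° = -496.86, north 4077 cos 353° = 4046.61
Leg 3 (241°, 484 m): east 484 sin 241° = -423.32, north 484 cos 241° = -234.65
Net displacement: 2978.54 east, 3333.26 north. Direction back to start is (-2978.54, -3333.26): bearing = atan2(-2978.54, -3333.26) mod 360° = 221.78° ≈ 222°.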